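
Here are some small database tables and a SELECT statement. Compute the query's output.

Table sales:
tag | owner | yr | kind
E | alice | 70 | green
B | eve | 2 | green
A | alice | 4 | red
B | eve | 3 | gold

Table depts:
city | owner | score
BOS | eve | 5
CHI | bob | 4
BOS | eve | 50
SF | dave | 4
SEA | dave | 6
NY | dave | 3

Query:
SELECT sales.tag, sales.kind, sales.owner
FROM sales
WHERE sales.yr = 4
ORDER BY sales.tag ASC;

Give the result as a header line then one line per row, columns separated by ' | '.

== RESULT ==
sales.tag | sales.kind | sales.owner
A | red | alice

Derivation:
After WHERE (1 rows):
sales.tag | sales.owner | sales.yr | sales.kind
A | alice | 4 | red
After SELECT (1 rows):
sales.tag | sales.kind | sales.owner
A | red | alice
After ORDER BY (1 rows):
sales.tag | sales.kind | sales.owner
A | red | alice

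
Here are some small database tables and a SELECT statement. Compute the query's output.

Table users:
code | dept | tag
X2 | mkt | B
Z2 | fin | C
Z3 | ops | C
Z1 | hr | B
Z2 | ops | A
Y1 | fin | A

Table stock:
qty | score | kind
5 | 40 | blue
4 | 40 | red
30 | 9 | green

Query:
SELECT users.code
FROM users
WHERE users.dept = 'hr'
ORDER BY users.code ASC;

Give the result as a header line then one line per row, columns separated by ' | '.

== RESULT ==
users.code
Z1

Derivation:
After WHERE (1 rows):
users.code | users.dept | users.tag
Z1 | hr | B
After SELECT (1 rows):
users.code
Z1
After ORDER BY (1 rows):
users.code
Z1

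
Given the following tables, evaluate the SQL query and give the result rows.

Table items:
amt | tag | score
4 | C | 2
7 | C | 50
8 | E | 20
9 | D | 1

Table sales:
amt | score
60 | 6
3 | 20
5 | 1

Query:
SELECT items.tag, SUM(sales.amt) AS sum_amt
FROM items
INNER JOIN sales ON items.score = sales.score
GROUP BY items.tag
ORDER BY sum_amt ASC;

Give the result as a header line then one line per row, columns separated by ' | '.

== RESULT ==
items.tag | sum_amt
E | 3
D | 5

Derivation:
After JOIN sales (2 rows):
items.amt | items.tag | items.score | sales.amt | sales.score
8 | E | 20 | 3 | 20
9 | D | 1 | 5 | 1
After GROUP BY (2 rows):
items.tag | sum_amt
E | 3
D | 5
After ORDER BY (2 rows):
items.tag | sum_amt
E | 3
D | 5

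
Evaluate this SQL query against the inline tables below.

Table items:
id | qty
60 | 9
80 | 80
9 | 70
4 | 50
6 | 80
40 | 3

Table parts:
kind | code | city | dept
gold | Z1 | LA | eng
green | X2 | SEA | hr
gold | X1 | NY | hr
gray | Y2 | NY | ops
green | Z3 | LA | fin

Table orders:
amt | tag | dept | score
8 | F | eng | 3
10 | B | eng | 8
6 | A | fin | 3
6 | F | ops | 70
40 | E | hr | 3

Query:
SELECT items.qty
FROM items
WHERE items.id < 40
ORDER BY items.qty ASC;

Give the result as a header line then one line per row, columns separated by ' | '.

== RESULT ==
items.qty
50
70
80

Derivation:
After WHERE (3 rows):
items.id | items.qty
9 | 70
4 | 50
6 | 80
After SELECT (3 rows):
items.qty
70
50
80
After ORDER BY (3 rows):
items.qty
50
70
80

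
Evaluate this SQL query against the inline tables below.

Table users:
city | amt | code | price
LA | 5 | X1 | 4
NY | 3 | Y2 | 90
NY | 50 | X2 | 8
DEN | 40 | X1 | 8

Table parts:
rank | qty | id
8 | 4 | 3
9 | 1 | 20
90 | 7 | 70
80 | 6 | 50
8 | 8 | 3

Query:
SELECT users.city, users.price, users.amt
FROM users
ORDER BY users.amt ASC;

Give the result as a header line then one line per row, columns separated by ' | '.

== RESULT ==
users.city | users.price | users.amt
NY | 90 | 3
LA | 4 | 5
DEN | 8 | 40
NY | 8 | 50

Derivation:
After SELECT (4 rows):
users.city | users.price | users.amt
LA | 4 | 5
NY | 90 | 3
NY | 8 | 50
DEN | 8 | 40
After ORDER BY (4 rows):
users.city | users.price | users.amt
NY | 90 | 3
LA | 4 | 5
DEN | 8 | 40
NY | 8 | 50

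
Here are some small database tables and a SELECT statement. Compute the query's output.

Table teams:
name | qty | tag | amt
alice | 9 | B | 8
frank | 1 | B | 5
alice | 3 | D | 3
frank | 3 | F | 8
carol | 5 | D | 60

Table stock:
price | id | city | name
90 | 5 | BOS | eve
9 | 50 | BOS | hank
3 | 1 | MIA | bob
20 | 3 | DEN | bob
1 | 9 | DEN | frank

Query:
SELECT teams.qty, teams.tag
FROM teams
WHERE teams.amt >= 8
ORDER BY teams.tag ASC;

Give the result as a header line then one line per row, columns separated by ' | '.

After WHERE (3 rows):
teams.name | teams.qty | teams.tag | teams.amt
alice | 9 | B | 8
frank | 3 | F | 8
carol | 5 | D | 60
After SELECT (3 rows):
teams.qty | teams.tag
9 | B
3 | F
5 | D
After ORDER BY (3 rows):
teams.qty | teams.tag
9 | B
5 | D
3 | F

== RESULT ==
teams.qty | teams.tag
9 | B
5 | D
3 | F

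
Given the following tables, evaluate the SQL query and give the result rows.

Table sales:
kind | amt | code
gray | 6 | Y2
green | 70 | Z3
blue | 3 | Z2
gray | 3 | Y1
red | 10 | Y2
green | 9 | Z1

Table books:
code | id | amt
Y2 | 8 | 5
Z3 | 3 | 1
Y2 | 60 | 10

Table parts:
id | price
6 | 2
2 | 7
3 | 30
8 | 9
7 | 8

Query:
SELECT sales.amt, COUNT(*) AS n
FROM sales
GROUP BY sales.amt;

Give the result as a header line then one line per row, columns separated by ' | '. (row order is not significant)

== RESULT ==
sales.amt | n
6 | 1
70 | 1
3 | 2
10 | 1
9 | 1

Derivation:
After GROUP BY (5 rows):
sales.amt | n
6 | 1
70 | 1
3 | 2
10 | 1
9 | 1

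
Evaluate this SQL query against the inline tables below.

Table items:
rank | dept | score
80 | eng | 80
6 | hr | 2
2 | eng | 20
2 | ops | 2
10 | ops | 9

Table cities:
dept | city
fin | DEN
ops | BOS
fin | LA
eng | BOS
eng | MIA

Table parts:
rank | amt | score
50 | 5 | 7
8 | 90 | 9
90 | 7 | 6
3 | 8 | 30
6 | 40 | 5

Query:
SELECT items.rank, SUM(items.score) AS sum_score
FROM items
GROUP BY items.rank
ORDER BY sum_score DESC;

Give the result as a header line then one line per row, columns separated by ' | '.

== RESULT ==
items.rank | sum_score
80 | 80
2 | 22
10 | 9
6 | 2

Derivation:
After GROUP BY (4 rows):
items.rank | sum_score
80 | 80
6 | 2
2 | 22
10 | 9
After ORDER BY (4 rows):
items.rank | sum_score
80 | 80
2 | 22
10 | 9
6 | 2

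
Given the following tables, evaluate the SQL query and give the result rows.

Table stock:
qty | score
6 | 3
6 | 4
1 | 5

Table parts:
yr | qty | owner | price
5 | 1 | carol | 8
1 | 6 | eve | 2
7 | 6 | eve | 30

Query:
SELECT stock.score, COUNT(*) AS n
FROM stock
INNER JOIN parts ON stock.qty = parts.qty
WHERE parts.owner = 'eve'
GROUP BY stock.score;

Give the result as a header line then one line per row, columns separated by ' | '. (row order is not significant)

== RESULT ==
stock.score | n
3 | 2
4 | 2

Derivation:
After JOIN parts (5 rows):
stock.qty | stock.score | parts.yr | parts.qty | parts.owner | parts.price
6 | 3 | 1 | 6 | eve | 2
6 | 3 | 7 | 6 | eve | 30
6 | 4 | 1 | 6 | eve | 2
6 | 4 | 7 | 6 | eve | 30
1 | 5 | 5 | 1 | carol | 8
After WHERE (4 rows):
stock.qty | stock.score | parts.yr | parts.qty | parts.owner | parts.price
6 | 3 | 1 | 6 | eve | 2
6 | 3 | 7 | 6 | eve | 30
6 | 4 | 1 | 6 | eve | 2
6 | 4 | 7 | 6 | eve | 30
After GROUP BY (2 rows):
stock.score | n
3 | 2
4 | 2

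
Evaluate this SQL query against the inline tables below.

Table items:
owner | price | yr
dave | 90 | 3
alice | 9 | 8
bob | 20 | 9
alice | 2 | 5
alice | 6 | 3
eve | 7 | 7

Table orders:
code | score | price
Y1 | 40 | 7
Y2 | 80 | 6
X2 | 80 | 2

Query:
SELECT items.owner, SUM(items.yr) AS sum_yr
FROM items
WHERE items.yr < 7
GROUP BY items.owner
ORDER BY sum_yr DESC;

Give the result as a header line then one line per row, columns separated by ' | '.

After WHERE (3 rows):
items.owner | items.price | items.yr
dave | 90 | 3
alice | 2 | 5
alice | 6 | 3
After GROUP BY (2 rows):
items.owner | sum_yr
dave | 3
alice | 8
After ORDER BY (2 rows):
items.owner | sum_yr
alice | 8
dave | 3

== RESULT ==
items.owner | sum_yr
alice | 8
dave | 3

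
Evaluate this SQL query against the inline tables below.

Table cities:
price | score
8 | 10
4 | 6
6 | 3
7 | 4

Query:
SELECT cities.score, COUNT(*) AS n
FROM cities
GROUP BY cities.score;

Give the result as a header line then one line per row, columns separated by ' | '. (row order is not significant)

== RESULT ==
cities.score | n
10 | 1
6 | 1
3 | 1
4 | 1

Derivation:
After GROUP BY (4 rows):
cities.score | n
10 | 1
6 | 1
3 | 1
4 | 1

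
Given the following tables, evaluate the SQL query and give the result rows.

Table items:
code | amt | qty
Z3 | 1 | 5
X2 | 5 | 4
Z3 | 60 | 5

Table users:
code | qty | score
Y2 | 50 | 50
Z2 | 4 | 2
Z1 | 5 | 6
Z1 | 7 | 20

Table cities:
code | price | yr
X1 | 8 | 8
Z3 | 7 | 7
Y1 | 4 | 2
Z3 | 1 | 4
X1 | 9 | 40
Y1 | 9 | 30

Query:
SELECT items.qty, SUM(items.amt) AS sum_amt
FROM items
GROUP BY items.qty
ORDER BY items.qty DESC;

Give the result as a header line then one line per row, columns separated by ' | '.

After GROUP BY (2 rows):
items.qty | sum_amt
5 | 61
4 | 5
After ORDER BY (2 rows):
items.qty | sum_amt
5 | 61
4 | 5

== RESULT ==
items.qty | sum_amt
5 | 61
4 | 5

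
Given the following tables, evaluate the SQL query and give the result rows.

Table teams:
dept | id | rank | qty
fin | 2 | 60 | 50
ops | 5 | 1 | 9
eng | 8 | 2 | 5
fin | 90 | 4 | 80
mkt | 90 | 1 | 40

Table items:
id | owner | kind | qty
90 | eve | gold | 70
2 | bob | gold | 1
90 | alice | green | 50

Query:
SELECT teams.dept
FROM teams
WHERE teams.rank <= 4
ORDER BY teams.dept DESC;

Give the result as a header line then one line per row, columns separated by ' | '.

== RESULT ==
teams.dept
ops
mkt
fin
eng

Derivation:
After WHERE (4 rows):
teams.dept | teams.id | teams.rank | teams.qty
ops | 5 | 1 | 9
eng | 8 | 2 | 5
fin | 90 | 4 | 80
mkt | 90 | 1 | 40
After SELECT (4 rows):
teams.dept
ops
eng
fin
mkt
After ORDER BY (4 rows):
teams.dept
ops
mkt
fin
eng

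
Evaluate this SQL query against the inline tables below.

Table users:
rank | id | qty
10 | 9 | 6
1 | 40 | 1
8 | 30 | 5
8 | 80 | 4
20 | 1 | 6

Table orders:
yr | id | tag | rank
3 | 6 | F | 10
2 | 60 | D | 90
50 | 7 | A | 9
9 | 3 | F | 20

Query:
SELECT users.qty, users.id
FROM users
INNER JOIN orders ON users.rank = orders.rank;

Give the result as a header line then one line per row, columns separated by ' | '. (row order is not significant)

After JOIN orders (2 rows):
users.rank | users.id | users.qty | orders.yr | orders.id | orders.tag | orders.rank
10 | 9 | 6 | 3 | 6 | F | 10
20 | 1 | 6 | 9 | 3 | F | 20
After SELECT (2 rows):
users.qty | users.id
6 | 9
6 | 1

== RESULT ==
users.qty | users.id
6 | 9
6 | 1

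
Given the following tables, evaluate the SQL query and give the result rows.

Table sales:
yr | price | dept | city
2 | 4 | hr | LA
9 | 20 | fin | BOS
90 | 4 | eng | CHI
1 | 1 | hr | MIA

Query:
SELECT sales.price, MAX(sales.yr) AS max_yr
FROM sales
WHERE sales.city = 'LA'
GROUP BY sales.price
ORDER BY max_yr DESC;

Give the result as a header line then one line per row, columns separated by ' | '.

== RESULT ==
sales.price | max_yr
4 | 2

Derivation:
After WHERE (1 rows):
sales.yr | sales.price | sales.dept | sales.city
2 | 4 | hr | LA
After GROUP BY (1 rows):
sales.price | max_yr
4 | 2
After ORDER BY (1 rows):
sales.price | max_yr
4 | 2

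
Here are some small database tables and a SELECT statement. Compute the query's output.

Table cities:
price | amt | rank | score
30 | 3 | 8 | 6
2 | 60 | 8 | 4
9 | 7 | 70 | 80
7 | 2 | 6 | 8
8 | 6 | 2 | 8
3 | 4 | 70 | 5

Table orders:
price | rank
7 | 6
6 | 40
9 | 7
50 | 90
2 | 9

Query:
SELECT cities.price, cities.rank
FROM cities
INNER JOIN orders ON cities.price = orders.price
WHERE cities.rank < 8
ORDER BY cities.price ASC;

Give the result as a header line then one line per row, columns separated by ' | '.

== RESULT ==
cities.price | cities.rank
7 | 6

Derivation:
After JOIN orders (3 rows):
cities.price | cities.amt | cities.rank | cities.score | orders.price | orders.rank
2 | 60 | 8 | 4 | 2 | 9
9 | 7 | 70 | 80 | 9 | 7
7 | 2 | 6 | 8 | 7 | 6
After WHERE (1 rows):
cities.price | cities.amt | cities.rank | cities.score | orders.price | orders.rank
7 | 2 | 6 | 8 | 7 | 6
After SELECT (1 rows):
cities.price | cities.rank
7 | 6
After ORDER BY (1 rows):
cities.price | cities.rank
7 | 6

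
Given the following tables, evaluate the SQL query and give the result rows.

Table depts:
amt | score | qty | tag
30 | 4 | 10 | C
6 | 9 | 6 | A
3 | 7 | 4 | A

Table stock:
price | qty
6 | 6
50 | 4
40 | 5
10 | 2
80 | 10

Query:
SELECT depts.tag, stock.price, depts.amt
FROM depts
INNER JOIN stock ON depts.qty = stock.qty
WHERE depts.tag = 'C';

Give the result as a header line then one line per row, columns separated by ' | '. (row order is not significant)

== RESULT ==
depts.tag | stock.price | depts.amt
C | 80 | 30

Derivation:
After JOIN stock (3 rows):
depts.amt | depts.score | depts.qty | depts.tag | stock.price | stock.qty
30 | 4 | 10 | C | 80 | 10
6 | 9 | 6 | A | 6 | 6
3 | 7 | 4 | A | 50 | 4
After WHERE (1 rows):
depts.amt | depts.score | depts.qty | depts.tag | stock.price | stock.qty
30 | 4 | 10 | C | 80 | 10
After SELECT (1 rows):
depts.tag | stock.price | depts.amt
C | 80 | 30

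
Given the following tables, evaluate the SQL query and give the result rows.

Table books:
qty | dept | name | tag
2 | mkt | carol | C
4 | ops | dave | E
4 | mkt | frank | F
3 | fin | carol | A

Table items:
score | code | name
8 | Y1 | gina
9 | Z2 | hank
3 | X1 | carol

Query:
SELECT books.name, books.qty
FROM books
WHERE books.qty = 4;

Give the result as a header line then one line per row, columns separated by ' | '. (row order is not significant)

After WHERE (2 rows):
books.qty | books.dept | books.name | books.tag
4 | ops | dave | E
4 | mkt | frank | F
After SELECT (2 rows):
books.name | books.qty
dave | 4
frank | 4

== RESULT ==
books.name | books.qty
dave | 4
frank | 4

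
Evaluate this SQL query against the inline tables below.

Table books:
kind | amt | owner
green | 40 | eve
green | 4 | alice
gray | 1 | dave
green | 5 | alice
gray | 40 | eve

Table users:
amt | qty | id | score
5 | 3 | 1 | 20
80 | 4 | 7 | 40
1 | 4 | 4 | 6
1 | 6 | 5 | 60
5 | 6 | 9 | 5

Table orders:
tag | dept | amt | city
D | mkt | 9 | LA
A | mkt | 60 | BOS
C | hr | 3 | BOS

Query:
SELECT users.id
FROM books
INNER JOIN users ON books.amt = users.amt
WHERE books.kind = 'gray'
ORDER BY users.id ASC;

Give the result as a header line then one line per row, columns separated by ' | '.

After JOIN users (4 rows):
books.kind | books.amt | books.owner | users.amt | users.qty | users.id | users.score
gray | 1 | dave | 1 | 4 | 4 | 6
gray | 1 | dave | 1 | 6 | 5 | 60
green | 5 | alice | 5 | 3 | 1 | 20
green | 5 | alice | 5 | 6 | 9 | 5
After WHERE (2 rows):
books.kind | books.amt | books.owner | users.amt | users.qty | users.id | users.score
gray | 1 | dave | 1 | 4 | 4 | 6
gray | 1 | dave | 1 | 6 | 5 | 60
After SELECT (2 rows):
users.id
4
5
After ORDER BY (2 rows):
users.id
4
5

== RESULT ==
users.id
4
5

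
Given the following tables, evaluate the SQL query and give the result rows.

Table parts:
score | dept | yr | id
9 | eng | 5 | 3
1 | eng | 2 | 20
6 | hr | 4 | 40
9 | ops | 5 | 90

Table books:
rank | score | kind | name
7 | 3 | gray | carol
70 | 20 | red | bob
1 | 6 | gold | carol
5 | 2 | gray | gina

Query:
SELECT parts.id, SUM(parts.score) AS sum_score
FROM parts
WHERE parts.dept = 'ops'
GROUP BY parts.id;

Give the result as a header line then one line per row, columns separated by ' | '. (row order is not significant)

== RESULT ==
parts.id | sum_score
90 | 9

Derivation:
After WHERE (1 rows):
parts.score | parts.dept | parts.yr | parts.id
9 | ops | 5 | 90
After GROUP BY (1 rows):
parts.id | sum_score
90 | 9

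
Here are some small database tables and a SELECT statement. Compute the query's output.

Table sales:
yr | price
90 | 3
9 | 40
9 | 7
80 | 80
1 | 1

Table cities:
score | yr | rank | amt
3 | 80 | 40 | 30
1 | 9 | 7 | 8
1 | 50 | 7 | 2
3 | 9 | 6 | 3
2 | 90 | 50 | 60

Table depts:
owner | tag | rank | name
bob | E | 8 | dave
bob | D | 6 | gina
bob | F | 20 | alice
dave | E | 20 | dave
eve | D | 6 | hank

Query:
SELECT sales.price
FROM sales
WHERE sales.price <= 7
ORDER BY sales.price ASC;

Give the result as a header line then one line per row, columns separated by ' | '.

== RESULT ==
sales.price
1
3
7

Derivation:
After WHERE (3 rows):
sales.yr | sales.price
90 | 3
9 | 7
1 | 1
After SELECT (3 rows):
sales.price
3
7
1
After ORDER BY (3 rows):
sales.price
1
3
7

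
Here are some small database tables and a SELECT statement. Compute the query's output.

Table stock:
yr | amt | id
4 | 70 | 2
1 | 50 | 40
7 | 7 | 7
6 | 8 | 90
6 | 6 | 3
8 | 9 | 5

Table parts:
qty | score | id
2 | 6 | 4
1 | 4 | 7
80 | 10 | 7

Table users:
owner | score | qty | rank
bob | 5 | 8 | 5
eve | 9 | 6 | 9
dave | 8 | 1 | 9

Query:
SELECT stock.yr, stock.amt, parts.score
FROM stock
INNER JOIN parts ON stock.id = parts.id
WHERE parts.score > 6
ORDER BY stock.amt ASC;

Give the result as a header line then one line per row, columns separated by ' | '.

== RESULT ==
stock.yr | stock.amt | parts.score
7 | 7 | 10

Derivation:
After JOIN parts (2 rows):
stock.yr | stock.amt | stock.id | parts.qty | parts.score | parts.id
7 | 7 | 7 | 1 | 4 | 7
7 | 7 | 7 | 80 | 10 | 7
After WHERE (1 rows):
stock.yr | stock.amt | stock.id | parts.qty | parts.score | parts.id
7 | 7 | 7 | 80 | 10 | 7
After SELECT (1 rows):
stock.yr | stock.amt | parts.score
7 | 7 | 10
After ORDER BY (1 rows):
stock.yr | stock.amt | parts.score
7 | 7 | 10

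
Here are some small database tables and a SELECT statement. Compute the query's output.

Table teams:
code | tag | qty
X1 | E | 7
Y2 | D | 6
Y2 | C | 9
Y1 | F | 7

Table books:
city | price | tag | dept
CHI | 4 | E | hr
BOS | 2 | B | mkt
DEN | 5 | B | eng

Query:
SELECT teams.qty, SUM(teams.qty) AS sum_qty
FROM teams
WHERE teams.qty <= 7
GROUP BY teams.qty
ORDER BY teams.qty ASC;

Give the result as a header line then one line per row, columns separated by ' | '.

After WHERE (3 rows):
teams.code | teams.tag | teams.qty
X1 | E | 7
Y2 | D | 6
Y1 | F | 7
After GROUP BY (2 rows):
teams.qty | sum_qty
7 | 14
6 | 6
After ORDER BY (2 rows):
teams.qty | sum_qty
6 | 6
7 | 14

== RESULT ==
teams.qty | sum_qty
6 | 6
7 | 14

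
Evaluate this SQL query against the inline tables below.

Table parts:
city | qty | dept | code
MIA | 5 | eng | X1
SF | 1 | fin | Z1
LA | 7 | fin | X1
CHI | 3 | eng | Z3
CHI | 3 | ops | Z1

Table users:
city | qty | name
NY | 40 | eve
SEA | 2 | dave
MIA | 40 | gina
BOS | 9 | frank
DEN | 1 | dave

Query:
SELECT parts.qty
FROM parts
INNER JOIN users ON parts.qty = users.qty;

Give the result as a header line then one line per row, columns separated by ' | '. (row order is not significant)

== RESULT ==
parts.qty
1

Derivation:
After JOIN users (1 rows):
parts.city | parts.qty | parts.dept | parts.code | users.city | users.qty | users.name
SF | 1 | fin | Z1 | DEN | 1 | dave
After SELECT (1 rows):
parts.qty
1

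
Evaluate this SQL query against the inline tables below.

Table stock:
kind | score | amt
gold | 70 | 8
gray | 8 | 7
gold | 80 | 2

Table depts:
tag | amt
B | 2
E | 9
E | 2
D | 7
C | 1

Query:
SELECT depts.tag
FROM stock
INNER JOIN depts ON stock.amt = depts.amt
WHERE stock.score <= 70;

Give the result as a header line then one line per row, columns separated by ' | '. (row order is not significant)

== RESULT ==
depts.tag
D

Derivation:
After JOIN depts (3 rows):
stock.kind | stock.score | stock.amt | depts.tag | depts.amt
gray | 8 | 7 | D | 7
gold | 80 | 2 | B | 2
gold | 80 | 2 | E | 2
After WHERE (1 rows):
stock.kind | stock.score | stock.amt | depts.tag | depts.amt
gray | 8 | 7 | D | 7
After SELECT (1 rows):
depts.tag
D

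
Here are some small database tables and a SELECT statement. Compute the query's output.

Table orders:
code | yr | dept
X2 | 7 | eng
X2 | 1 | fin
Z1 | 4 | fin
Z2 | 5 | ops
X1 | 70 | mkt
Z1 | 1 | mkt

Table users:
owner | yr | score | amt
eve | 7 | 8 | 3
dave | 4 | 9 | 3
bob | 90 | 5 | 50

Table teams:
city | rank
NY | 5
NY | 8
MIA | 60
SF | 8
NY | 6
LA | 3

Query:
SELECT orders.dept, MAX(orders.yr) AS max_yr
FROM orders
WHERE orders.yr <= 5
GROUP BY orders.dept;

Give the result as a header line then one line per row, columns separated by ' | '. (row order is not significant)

After WHERE (4 rows):
orders.code | orders.yr | orders.dept
X2 | 1 | fin
Z1 | 4 | fin
Z2 | 5 | ops
Z1 | 1 | mkt
After GROUP BY (3 rows):
orders.dept | max_yr
fin | 4
ops | 5
mkt | 1

== RESULT ==
orders.dept | max_yr
fin | 4
ops | 5
mkt | 1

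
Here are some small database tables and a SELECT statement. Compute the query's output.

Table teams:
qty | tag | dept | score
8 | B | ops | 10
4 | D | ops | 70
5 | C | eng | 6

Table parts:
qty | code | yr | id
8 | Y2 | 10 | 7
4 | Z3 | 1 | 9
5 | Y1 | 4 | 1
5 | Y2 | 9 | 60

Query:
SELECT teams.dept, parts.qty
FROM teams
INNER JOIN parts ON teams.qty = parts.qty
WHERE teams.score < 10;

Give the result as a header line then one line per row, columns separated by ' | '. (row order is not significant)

After JOIN parts (4 rows):
teams.qty | teams.tag | teams.dept | teams.score | parts.qty | parts.code | parts.yr | parts.id
8 | B | ops | 10 | 8 | Y2 | 10 | 7
4 | D | ops | 70 | 4 | Z3 | 1 | 9
5 | C | eng | 6 | 5 | Y1 | 4 | 1
5 | C | eng | 6 | 5 | Y2 | 9 | 60
After WHERE (2 rows):
teams.qty | teams.tag | teams.dept | teams.score | parts.qty | parts.code | parts.yr | parts.id
5 | C | eng | 6 | 5 | Y1 | 4 | 1
5 | C | eng | 6 | 5 | Y2 | 9 | 60
After SELECT (2 rows):
teams.dept | parts.qty
eng | 5
eng | 5

== RESULT ==
teams.dept | parts.qty
eng | 5
eng | 5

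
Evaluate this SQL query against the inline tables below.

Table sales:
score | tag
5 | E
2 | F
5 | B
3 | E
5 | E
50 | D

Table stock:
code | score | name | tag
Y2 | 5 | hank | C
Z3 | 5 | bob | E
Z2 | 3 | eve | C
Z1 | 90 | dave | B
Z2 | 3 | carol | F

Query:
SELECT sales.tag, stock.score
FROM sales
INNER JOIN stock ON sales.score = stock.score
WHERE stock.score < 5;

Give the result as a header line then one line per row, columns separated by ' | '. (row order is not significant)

== RESULT ==
sales.tag | stock.score
E | 3
E | 3

Derivation:
After JOIN stock (8 rows):
sales.score | sales.tag | stock.code | stock.score | stock.name | stock.tag
5 | E | Y2 | 5 | hank | C
5 | E | Z3 | 5 | bob | E
5 | B | Y2 | 5 | hank | C
5 | B | Z3 | 5 | bob | E
3 | E | Z2 | 3 | eve | C
3 | E | Z2 | 3 | carol | F
5 | E | Y2 | 5 | hank | C
5 | E | Z3 | 5 | bob | E
After WHERE (2 rows):
sales.score | sales.tag | stock.code | stock.score | stock.name | stock.tag
3 | E | Z2 | 3 | eve | C
3 | E | Z2 | 3 | carol | F
After SELECT (2 rows):
sales.tag | stock.score
E | 3
E | 3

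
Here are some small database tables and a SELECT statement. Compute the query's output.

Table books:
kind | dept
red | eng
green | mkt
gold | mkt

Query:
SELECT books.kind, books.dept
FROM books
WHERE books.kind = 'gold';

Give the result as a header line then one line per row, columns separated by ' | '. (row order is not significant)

After WHERE (1 rows):
books.kind | books.dept
gold | mkt
After SELECT (1 rows):
books.kind | books.dept
gold | mkt

== RESULT ==
books.kind | books.dept
gold | mkt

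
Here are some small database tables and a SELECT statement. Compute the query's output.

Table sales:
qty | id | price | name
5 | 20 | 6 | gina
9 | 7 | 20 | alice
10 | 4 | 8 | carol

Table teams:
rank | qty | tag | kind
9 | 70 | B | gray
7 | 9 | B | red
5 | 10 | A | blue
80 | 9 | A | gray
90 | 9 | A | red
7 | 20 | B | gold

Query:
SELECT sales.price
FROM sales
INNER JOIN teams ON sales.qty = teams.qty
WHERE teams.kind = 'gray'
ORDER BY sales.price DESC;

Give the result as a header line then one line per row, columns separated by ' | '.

== RESULT ==
sales.price
20

Derivation:
After JOIN teams (4 rows):
sales.qty | sales.id | sales.price | sales.name | teams.rank | teams.qty | teams.tag | teams.kind
9 | 7 | 20 | alice | 7 | 9 | B | red
9 | 7 | 20 | alice | 80 | 9 | A | gray
9 | 7 | 20 | alice | 90 | 9 | A | red
10 | 4 | 8 | carol | 5 | 10 | A | blue
After WHERE (1 rows):
sales.qty | sales.id | sales.price | sales.name | teams.rank | teams.qty | teams.tag | teams.kind
9 | 7 | 20 | alice | 80 | 9 | A | gray
After SELECT (1 rows):
sales.price
20
After ORDER BY (1 rows):
sales.price
20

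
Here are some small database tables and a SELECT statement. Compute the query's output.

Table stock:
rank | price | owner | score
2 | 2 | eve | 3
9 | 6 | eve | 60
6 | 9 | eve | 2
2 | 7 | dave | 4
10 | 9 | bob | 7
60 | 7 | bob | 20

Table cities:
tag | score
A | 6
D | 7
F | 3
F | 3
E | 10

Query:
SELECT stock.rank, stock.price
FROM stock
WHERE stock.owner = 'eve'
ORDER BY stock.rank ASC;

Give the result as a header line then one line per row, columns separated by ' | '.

== RESULT ==
stock.rank | stock.price
2 | 2
6 | 9
9 | 6

Derivation:
After WHERE (3 rows):
stock.rank | stock.price | stock.owner | stock.score
2 | 2 | eve | 3
9 | 6 | eve | 60
6 | 9 | eve | 2
After SELECT (3 rows):
stock.rank | stock.price
2 | 2
9 | 6
6 | 9
After ORDER BY (3 rows):
stock.rank | stock.price
2 | 2
6 | 9
9 | 6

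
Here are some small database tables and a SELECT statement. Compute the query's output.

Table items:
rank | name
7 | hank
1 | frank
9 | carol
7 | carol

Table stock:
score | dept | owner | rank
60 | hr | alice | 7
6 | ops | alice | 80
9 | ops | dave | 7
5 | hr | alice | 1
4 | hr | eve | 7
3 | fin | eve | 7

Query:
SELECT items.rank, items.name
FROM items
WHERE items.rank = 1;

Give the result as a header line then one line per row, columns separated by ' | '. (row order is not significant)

== RESULT ==
items.rank | items.name
1 | frank

Derivation:
After WHERE (1 rows):
items.rank | items.name
1 | frank
After SELECT (1 rows):
items.rank | items.name
1 | frank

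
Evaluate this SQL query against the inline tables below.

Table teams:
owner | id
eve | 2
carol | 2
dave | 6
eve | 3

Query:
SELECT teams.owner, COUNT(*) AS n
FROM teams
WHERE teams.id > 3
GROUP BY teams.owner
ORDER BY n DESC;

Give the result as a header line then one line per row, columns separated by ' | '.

After WHERE (1 rows):
teams.owner | teams.id
dave | 6
After GROUP BY (1 rows):
teams.owner | n
dave | 1
After ORDER BY (1 rows):
teams.owner | n
dave | 1

== RESULT ==
teams.owner | n
dave | 1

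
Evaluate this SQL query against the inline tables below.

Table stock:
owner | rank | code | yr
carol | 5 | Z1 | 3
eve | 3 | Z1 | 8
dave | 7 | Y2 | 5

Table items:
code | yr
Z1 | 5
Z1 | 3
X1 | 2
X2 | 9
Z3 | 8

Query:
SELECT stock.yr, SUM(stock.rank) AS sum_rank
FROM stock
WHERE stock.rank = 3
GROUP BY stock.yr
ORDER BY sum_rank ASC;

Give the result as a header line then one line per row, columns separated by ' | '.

After WHERE (1 rows):
stock.owner | stock.rank | stock.code | stock.yr
eve | 3 | Z1 | 8
After GROUP BY (1 rows):
stock.yr | sum_rank
8 | 3
After ORDER BY (1 rows):
stock.yr | sum_rank
8 | 3

== RESULT ==
stock.yr | sum_rank
8 | 3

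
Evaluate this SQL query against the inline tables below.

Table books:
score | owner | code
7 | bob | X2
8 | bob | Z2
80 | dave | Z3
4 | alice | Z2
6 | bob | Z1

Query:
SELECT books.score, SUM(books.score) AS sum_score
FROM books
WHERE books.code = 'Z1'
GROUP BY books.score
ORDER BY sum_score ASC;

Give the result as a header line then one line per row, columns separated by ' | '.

== RESULT ==
books.score | sum_score
6 | 6

Derivation:
After WHERE (1 rows):
books.score | books.owner | books.code
6 | bob | Z1
After GROUP BY (1 rows):
books.score | sum_score
6 | 6
After ORDER BY (1 rows):
books.score | sum_score
6 | 6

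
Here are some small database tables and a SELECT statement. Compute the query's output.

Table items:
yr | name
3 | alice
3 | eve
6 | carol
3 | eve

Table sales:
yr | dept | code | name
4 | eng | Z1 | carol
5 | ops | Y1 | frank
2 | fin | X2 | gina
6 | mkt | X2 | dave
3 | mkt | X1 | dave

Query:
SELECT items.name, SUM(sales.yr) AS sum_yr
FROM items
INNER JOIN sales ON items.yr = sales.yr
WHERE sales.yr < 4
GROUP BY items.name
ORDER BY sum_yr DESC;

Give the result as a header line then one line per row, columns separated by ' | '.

== RESULT ==
items.name | sum_yr
eve | 6
alice | 3

Derivation:
After JOIN sales (4 rows):
items.yr | items.name | sales.yr | sales.dept | sales.code | sales.name
3 | alice | 3 | mkt | X1 | dave
3 | eve | 3 | mkt | X1 | dave
6 | carol | 6 | mkt | X2 | dave
3 | eve | 3 | mkt | X1 | dave
After WHERE (3 rows):
items.yr | items.name | sales.yr | sales.dept | sales.code | sales.name
3 | alice | 3 | mkt | X1 | dave
3 | eve | 3 | mkt | X1 | dave
3 | eve | 3 | mkt | X1 | dave
After GROUP BY (2 rows):
items.name | sum_yr
alice | 3
eve | 6
After ORDER BY (2 rows):
items.name | sum_yr
eve | 6
alice | 3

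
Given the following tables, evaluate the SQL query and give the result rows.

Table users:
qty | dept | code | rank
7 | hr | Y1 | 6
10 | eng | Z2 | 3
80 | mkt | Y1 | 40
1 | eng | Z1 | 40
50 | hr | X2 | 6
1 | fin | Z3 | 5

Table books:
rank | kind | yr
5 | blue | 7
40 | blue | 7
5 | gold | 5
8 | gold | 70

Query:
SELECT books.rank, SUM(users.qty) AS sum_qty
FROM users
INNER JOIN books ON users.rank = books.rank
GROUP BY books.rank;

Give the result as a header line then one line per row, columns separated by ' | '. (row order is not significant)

== RESULT ==
books.rank | sum_qty
40 | 81
5 | 2

Derivation:
After JOIN books (4 rows):
users.qty | users.dept | users.code | users.rank | books.rank | books.kind | books.yr
80 | mkt | Y1 | 40 | 40 | blue | 7
1 | eng | Z1 | 40 | 40 | blue | 7
1 | fin | Z3 | 5 | 5 | blue | 7
1 | fin | Z3 | 5 | 5 | gold | 5
After GROUP BY (2 rows):
books.rank | sum_qty
40 | 81
5 | 2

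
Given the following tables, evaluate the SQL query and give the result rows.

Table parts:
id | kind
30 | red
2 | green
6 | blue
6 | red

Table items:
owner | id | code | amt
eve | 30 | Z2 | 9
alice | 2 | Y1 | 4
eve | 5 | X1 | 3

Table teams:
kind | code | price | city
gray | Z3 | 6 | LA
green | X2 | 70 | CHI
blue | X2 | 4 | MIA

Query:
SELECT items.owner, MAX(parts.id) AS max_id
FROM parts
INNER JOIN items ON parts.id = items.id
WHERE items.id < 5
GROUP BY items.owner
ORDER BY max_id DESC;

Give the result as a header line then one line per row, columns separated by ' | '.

After JOIN items (2 rows):
parts.id | parts.kind | items.owner | items.id | items.code | items.amt
30 | red | eve | 30 | Z2 | 9
2 | green | alice | 2 | Y1 | 4
After WHERE (1 rows):
parts.id | parts.kind | items.owner | items.id | items.code | items.amt
2 | green | alice | 2 | Y1 | 4
After GROUP BY (1 rows):
items.owner | max_id
alice | 2
After ORDER BY (1 rows):
items.owner | max_id
alice | 2

== RESULT ==
items.owner | max_id
alice | 2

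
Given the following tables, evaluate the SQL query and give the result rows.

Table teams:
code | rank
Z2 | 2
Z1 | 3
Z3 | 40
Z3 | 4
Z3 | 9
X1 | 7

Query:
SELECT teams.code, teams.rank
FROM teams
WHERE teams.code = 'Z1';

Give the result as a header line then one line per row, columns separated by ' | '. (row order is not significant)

== RESULT ==
teams.code | teams.rank
Z1 | 3

Derivation:
After WHERE (1 rows):
teams.code | teams.rank
Z1 | 3
After SELECT (1 rows):
teams.code | teams.rank
Z1 | 3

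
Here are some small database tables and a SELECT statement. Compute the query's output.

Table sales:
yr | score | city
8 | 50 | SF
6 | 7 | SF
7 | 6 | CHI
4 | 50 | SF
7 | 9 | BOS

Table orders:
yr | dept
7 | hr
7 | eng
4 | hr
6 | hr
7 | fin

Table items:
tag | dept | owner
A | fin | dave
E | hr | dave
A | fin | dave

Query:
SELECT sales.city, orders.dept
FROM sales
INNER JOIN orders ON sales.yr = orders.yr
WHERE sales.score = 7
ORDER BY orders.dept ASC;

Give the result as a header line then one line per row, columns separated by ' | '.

After JOIN orders (8 rows):
sales.yr | sales.score | sales.city | orders.yr | orders.dept
6 | 7 | SF | 6 | hr
7 | 6 | CHI | 7 | hr
7 | 6 | CHI | 7 | eng
7 | 6 | CHI | 7 | fin
4 | 50 | SF | 4 | hr
7 | 9 | BOS | 7 | hr
7 | 9 | BOS | 7 | eng
7 | 9 | BOS | 7 | fin
After WHERE (1 rows):
sales.yr | sales.score | sales.city | orders.yr | orders.dept
6 | 7 | SF | 6 | hr
After SELECT (1 rows):
sales.city | orders.dept
SF | hr
After ORDER BY (1 rows):
sales.city | orders.dept
SF | hr

== RESULT ==
sales.city | orders.dept
SF | hr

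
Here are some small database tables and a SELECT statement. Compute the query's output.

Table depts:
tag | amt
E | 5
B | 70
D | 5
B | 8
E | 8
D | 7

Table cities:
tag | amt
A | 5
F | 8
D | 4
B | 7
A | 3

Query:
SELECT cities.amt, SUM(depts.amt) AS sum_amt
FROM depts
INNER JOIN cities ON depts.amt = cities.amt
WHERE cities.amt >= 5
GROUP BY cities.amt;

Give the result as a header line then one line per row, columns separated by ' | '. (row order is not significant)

== RESULT ==
cities.amt | sum_amt
5 | 10
8 | 16
7 | 7

Derivation:
After JOIN cities (5 rows):
depts.tag | depts.amt | cities.tag | cities.amt
E | 5 | A | 5
D | 5 | A | 5
B | 8 | F | 8
E | 8 | F | 8
D | 7 | B | 7
After WHERE (5 rows):
depts.tag | depts.amt | cities.tag | cities.amt
E | 5 | A | 5
D | 5 | A | 5
B | 8 | F | 8
E | 8 | F | 8
D | 7 | B | 7
After GROUP BY (3 rows):
cities.amt | sum_amt
5 | 10
8 | 16
7 | 7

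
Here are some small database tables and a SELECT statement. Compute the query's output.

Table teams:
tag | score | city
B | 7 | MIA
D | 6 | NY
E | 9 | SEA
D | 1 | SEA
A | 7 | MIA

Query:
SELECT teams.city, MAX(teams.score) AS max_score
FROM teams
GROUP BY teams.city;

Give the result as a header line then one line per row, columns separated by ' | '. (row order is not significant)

After GROUP BY (3 rows):
teams.city | max_score
MIA | 7
NY | 6
SEA | 9

== RESULT ==
teams.city | max_score
MIA | 7
NY | 6
SEA | 9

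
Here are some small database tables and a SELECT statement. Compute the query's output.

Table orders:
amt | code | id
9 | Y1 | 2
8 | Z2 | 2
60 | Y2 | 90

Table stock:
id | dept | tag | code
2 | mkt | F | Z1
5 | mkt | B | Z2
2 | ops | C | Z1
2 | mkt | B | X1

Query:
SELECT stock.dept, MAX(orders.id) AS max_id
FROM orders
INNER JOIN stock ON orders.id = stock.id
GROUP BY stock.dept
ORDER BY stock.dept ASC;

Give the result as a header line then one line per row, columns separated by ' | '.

== RESULT ==
stock.dept | max_id
mkt | 2
ops | 2

Derivation:
After JOIN stock (6 rows):
orders.amt | orders.code | orders.id | stock.id | stock.dept | stock.tag | stock.code
9 | Y1 | 2 | 2 | mkt | F | Z1
9 | Y1 | 2 | 2 | ops | C | Z1
9 | Y1 | 2 | 2 | mkt | B | X1
8 | Z2 | 2 | 2 | mkt | F | Z1
8 | Z2 | 2 | 2 | ops | C | Z1
8 | Z2 | 2 | 2 | mkt | B | X1
After GROUP BY (2 rows):
stock.dept | max_id
mkt | 2
ops | 2
After ORDER BY (2 rows):
stock.dept | max_id
mkt | 2
ops | 2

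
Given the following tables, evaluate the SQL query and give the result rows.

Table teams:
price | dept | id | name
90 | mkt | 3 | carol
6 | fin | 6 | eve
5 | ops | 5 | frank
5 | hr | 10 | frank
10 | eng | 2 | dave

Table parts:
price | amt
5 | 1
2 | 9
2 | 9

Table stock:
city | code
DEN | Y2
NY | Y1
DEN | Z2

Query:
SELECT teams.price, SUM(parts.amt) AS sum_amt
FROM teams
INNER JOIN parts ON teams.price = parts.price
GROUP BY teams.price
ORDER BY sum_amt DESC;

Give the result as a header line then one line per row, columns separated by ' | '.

== RESULT ==
teams.price | sum_amt
5 | 2

Derivation:
After JOIN parts (2 rows):
teams.price | teams.dept | teams.id | teams.name | parts.price | parts.amt
5 | ops | 5 | frank | 5 | 1
5 | hr | 10 | frank | 5 | 1
After GROUP BY (1 rows):
teams.price | sum_amt
5 | 2
After ORDER BY (1 rows):
teams.price | sum_amt
5 | 2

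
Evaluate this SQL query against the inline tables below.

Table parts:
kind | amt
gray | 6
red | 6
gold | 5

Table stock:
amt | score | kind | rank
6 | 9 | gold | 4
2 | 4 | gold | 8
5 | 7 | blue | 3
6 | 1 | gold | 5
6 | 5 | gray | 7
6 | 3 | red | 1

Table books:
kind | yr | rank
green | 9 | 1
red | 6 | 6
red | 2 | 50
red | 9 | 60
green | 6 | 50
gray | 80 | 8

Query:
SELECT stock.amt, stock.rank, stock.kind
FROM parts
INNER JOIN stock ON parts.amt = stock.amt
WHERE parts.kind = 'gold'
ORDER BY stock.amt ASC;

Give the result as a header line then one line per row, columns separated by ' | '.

== RESULT ==
stock.amt | stock.rank | stock.kind
5 | 3 | blue

Derivation:
After JOIN stock (9 rows):
parts.kind | parts.amt | stock.amt | stock.score | stock.kind | stock.rank
gray | 6 | 6 | 9 | gold | 4
gray | 6 | 6 | 1 | gold | 5
gray | 6 | 6 | 5 | gray | 7
gray | 6 | 6 | 3 | red | 1
red | 6 | 6 | 9 | gold | 4
red | 6 | 6 | 1 | gold | 5
red | 6 | 6 | 5 | gray | 7
red | 6 | 6 | 3 | red | 1
gold | 5 | 5 | 7 | blue | 3
After WHERE (1 rows):
parts.kind | parts.amt | stock.amt | stock.score | stock.kind | stock.rank
gold | 5 | 5 | 7 | blue | 3
After SELECT (1 rows):
stock.amt | stock.rank | stock.kind
5 | 3 | blue
After ORDER BY (1 rows):
stock.amt | stock.rank | stock.kind
5 | 3 | blue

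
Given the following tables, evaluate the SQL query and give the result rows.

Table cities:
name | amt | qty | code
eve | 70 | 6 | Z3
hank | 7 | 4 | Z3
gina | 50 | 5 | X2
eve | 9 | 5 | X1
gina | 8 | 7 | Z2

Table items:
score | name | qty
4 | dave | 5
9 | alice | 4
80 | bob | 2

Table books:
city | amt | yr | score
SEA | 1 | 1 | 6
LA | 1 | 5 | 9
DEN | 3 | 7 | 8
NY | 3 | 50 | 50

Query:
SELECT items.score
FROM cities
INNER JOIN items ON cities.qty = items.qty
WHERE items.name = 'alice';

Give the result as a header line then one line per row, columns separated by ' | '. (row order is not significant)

After JOIN items (3 rows):
cities.name | cities.amt | cities.qty | cities.code | items.score | items.name | items.qty
hank | 7 | 4 | Z3 | 9 | alice | 4
gina | 50 | 5 | X2 | 4 | dave | 5
eve | 9 | 5 | X1 | 4 | dave | 5
After WHERE (1 rows):
cities.name | cities.amt | cities.qty | cities.code | items.score | items.name | items.qty
hank | 7 | 4 | Z3 | 9 | alice | 4
After SELECT (1 rows):
items.score
9

== RESULT ==
items.score
9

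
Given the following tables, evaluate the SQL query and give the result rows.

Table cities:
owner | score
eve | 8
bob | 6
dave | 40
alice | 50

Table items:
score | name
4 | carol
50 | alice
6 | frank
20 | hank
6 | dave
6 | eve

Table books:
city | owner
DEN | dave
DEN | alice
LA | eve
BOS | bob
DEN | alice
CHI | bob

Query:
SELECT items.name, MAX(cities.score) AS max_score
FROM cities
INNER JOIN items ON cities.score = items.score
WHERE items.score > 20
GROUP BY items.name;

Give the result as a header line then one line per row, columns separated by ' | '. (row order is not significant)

== RESULT ==
items.name | max_score
alice | 50

Derivation:
After JOIN items (4 rows):
cities.owner | cities.score | items.score | items.name
bob | 6 | 6 | frank
bob | 6 | 6 | dave
bob | 6 | 6 | eve
alice | 50 | 50 | alice
After WHERE (1 rows):
cities.owner | cities.score | items.score | items.name
alice | 50 | 50 | alice
After GROUP BY (1 rows):
items.name | max_score
alice | 50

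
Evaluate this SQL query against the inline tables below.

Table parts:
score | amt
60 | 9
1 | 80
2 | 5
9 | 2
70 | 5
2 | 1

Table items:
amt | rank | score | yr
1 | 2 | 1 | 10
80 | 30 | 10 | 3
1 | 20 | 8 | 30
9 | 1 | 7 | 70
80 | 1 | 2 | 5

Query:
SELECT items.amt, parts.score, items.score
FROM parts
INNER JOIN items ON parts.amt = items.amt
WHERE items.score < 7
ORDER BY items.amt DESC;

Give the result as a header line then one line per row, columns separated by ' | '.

After JOIN items (5 rows):
parts.score | parts.amt | items.amt | items.rank | items.score | items.yr
60 | 9 | 9 | 1 | 7 | 70
1 | 80 | 80 | 30 | 10 | 3
1 | 80 | 80 | 1 | 2 | 5
2 | 1 | 1 | 2 | 1 | 10
2 | 1 | 1 | 20 | 8 | 30
After WHERE (2 rows):
parts.score | parts.amt | items.amt | items.rank | items.score | items.yr
1 | 80 | 80 | 1 | 2 | 5
2 | 1 | 1 | 2 | 1 | 10
After SELECT (2 rows):
items.amt | parts.score | items.score
80 | 1 | 2
1 | 2 | 1
After ORDER BY (2 rows):
items.amt | parts.score | items.score
80 | 1 | 2
1 | 2 | 1

== RESULT ==
items.amt | parts.score | items.score
80 | 1 | 2
1 | 2 | 1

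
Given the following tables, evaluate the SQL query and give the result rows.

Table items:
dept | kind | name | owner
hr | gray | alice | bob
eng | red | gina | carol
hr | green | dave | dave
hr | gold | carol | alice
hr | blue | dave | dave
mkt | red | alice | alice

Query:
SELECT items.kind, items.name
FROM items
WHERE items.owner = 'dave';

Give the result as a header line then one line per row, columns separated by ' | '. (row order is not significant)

After WHERE (2 rows):
items.dept | items.kind | items.name | items.owner
hr | green | dave | dave
hr | blue | dave | dave
After SELECT (2 rows):
items.kind | items.name
green | dave
blue | dave

== RESULT ==
items.kind | items.name
green | dave
blue | dave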